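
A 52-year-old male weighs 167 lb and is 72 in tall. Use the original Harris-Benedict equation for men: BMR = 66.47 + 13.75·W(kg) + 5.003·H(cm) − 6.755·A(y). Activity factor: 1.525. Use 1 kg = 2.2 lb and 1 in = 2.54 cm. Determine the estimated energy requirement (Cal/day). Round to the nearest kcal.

Convert to metric: weight = 167 ÷ 2.2 = 75.9091 kg; height = 72 × 2.54 = 182.88 cm.
Harris-Benedict: BMR = 66.47 + 13.75(75.9091) + 5.003(182.88) − 6.755(52) = 1673.9086 kcal/day.
TEE = BMR × activity factor = 1673.9086 × 1.525 = 2552.7107 kcal/day.

2553 Cal/day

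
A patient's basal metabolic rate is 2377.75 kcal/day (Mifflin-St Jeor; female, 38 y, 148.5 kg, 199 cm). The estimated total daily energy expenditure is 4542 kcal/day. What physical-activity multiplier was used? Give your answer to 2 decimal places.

Activity factor = TEE ÷ BMR = 4542 ÷ 2377.75 = 1.91.

1.91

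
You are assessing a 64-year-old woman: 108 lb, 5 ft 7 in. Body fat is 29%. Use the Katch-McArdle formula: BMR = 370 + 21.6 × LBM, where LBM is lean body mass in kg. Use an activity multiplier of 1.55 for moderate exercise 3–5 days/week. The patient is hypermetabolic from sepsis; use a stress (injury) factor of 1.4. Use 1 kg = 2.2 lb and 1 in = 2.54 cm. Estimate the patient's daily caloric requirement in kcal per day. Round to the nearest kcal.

Convert to metric: weight = 108 ÷ 2.2 = 49.0909 kg; height = (5×12 + 7) × 2.54 = 67 × 2.54 = 170.18 cm.
LBM = 49.0909 × (1 − 0.29) = 34.8545 kg. Katch-McArdle: BMR = 370 + 21.6 × 34.8545 = 1122.8582 kcal/day.
TEE = BMR × activity factor = 1122.8582 × 1.55 = 1740.4302 kcal/day.
Apply stress factor: 1740.4302 × 1.4 = 2436.6023 kcal/day.

2437 kcal per day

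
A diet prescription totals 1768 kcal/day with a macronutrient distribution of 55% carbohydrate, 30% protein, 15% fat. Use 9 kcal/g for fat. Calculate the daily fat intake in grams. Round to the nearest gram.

Fat energy = 15% × 1768 = 265.2 kcal.
At 9 kcal/g: 265.2 ÷ 9 = 29.4667 g.

29 g/day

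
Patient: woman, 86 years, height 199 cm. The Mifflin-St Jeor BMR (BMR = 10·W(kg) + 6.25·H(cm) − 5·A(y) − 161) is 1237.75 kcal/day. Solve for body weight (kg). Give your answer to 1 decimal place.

1237.75 = 10·W + 6.25(199) − 5(86) − 161
10·W = 1237.75 − 652.75 = 585, so W = 58.5 kg.

58.5 kg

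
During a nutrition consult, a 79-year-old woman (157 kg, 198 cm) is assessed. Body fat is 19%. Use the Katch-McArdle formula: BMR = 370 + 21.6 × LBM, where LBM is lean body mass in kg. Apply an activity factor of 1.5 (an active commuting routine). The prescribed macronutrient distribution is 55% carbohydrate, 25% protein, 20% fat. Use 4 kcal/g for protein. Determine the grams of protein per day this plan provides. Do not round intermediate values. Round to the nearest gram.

LBM = 157 × (1 − 0.19) = 127.17 kg. Katch-McArdle: BMR = 370 + 21.6 × 127.17 = 3116.872 kcal/day.
TEE = 3116.872 × 1.5 = 4675.308 kcal/day.
Protein energy = 25% × 4675.308 = 1168.827 kcal.
Protein = 1168.827 ÷ 4 kcal/g = 292.2068 g.

292 g/day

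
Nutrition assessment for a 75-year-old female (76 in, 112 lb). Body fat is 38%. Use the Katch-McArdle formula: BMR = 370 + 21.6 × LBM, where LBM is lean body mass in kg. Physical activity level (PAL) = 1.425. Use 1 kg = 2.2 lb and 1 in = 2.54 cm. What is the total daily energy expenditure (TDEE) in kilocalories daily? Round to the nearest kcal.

1499 kilocalories daily

Convert to metric: weight = 112 ÷ 2.2 = 50.9091 kg; height = 76 × 2.54 = 193.04 cm.
LBM = 50.9091 × (1 − 0.38) = 31.5636 kg. Katch-McArdle: BMR = 370 + 21.6 × 31.5636 = 1051.7745 kcal/day.
TEE = BMR × activity factor = 1051.7745 × 1.425 = 1498.7787 kcal/day.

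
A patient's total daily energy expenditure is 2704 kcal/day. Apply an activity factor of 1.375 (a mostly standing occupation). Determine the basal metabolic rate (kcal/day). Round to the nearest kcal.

BMR = TEE ÷ activity factor = 2704 ÷ 1.375 = 1966.5455 kcal/day.

1967 kcal/day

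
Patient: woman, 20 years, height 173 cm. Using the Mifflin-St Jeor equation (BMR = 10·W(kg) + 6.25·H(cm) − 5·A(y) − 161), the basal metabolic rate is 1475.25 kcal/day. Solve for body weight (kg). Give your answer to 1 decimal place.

65.5 kg

1475.25 = 10·W + 6.25(173) − 5(20) − 161
10·W = 1475.25 − 820.25 = 655, so W = 65.5 kg.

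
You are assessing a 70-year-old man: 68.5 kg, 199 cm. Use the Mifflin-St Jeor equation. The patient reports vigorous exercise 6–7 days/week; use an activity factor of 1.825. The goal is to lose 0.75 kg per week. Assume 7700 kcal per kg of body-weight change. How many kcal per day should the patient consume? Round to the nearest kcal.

Mifflin-St Jeor (male): BMR = 10(68.5) + 6.25(199) − 5(70) + 5 = 685 + 1243.75 − 350 + 5 = 1583.75 kcal/day.
TEE = 1583.75 × 1.825 = 2890.3438 kcal/day.
Required daily deficit = 0.75 × 7700 ÷ 7 = 825 kcal/day.
Target intake = 2890.3438 − 825 = 2065.3438 kcal/day.

2065 kcal per day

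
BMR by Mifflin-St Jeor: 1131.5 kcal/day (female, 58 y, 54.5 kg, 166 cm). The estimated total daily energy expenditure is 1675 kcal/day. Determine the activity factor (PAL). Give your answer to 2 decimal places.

Activity factor = TEE ÷ BMR = 1675 ÷ 1131.5 = 1.48.

1.48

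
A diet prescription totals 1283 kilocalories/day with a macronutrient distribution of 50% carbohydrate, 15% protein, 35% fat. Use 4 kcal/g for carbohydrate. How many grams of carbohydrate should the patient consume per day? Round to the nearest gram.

Carbohydrate energy = 50% × 1283 = 641.5 kcal.
At 4 kcal/g: 641.5 ÷ 4 = 160.375 g.

160 g/day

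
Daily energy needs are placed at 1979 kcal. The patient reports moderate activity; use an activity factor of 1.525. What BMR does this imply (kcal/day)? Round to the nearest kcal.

BMR = TEE ÷ activity factor = 1979 ÷ 1.525 = 1297.7049 kcal/day.

1298 kcal/day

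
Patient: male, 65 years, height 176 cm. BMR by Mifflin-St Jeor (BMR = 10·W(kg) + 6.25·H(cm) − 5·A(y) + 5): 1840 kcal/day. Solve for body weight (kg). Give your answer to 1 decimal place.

1840 = 10·W + 6.25(176) − 5(65) + 5
10·W = 1840 − 780 = 1060, so W = 106 kg.

106.0 kg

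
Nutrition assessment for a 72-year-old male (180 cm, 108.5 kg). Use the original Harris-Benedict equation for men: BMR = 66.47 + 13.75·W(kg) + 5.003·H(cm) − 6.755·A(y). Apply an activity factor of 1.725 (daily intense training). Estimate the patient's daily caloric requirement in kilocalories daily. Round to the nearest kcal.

3403 kilocalories daily

Harris-Benedict: BMR = 66.47 + 13.75(108.5) + 5.003(180) − 6.755(72) = 1972.525 kcal/day.
TEE = BMR × activity factor = 1972.525 × 1.725 = 3402.6056 kcal/day.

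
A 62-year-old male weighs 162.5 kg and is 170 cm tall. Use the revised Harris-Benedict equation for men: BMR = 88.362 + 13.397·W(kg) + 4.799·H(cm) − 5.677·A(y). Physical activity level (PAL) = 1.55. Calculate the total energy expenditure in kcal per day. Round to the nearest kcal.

Harris-Benedict: BMR = 88.362 + 13.397(162.5) + 4.799(170) − 5.677(62) = 2729.2305 kcal/day.
TEE = BMR × activity factor = 2729.2305 × 1.55 = 4230.3073 kcal/day.

4230 kcal per day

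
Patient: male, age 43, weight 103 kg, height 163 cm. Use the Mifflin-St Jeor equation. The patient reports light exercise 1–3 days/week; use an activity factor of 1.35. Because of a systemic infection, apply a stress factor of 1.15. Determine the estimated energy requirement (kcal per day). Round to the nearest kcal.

2855 kcal per day

Mifflin-St Jeor (male): BMR = 10(103) + 6.25(163) − 5(43) + 5 = 1030 + 1018.75 − 215 + 5 = 1838.75 kcal/day.
TEE = BMR × activity factor = 1838.75 × 1.35 = 2482.3125 kcal/day.
Apply stress factor: 2482.3125 × 1.15 = 2854.6594 kcal/day.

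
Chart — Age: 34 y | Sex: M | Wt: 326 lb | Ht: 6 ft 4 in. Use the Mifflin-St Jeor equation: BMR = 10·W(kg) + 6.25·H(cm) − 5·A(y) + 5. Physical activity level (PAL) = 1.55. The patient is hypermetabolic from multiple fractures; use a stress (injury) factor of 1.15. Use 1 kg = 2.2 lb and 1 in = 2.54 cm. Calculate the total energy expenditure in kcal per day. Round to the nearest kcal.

4498 kcal per day

Convert to metric: weight = 326 ÷ 2.2 = 148.1818 kg; height = (6×12 + 4) × 2.54 = 76 × 2.54 = 193.04 cm.
Mifflin-St Jeor (male): BMR = 10(148.1818) + 6.25(193.04) − 5(34) + 5 = 1481.8182 + 1206.5 − 170 + 5 = 2523.3182 kcal/day.
TEE = BMR × activity factor = 2523.3182 × 1.55 = 3911.1432 kcal/day.
Apply stress factor: 3911.1432 × 1.15 = 4497.8147 kcal/day.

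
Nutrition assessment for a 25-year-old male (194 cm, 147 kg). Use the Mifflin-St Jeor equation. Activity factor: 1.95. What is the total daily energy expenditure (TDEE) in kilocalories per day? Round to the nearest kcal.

4997 kilocalories per day

Mifflin-St Jeor (male): BMR = 10(147) + 6.25(194) − 5(25) + 5 = 1470 + 1212.5 − 125 + 5 = 2562.5 kcal/day.
TEE = BMR × activity factor = 2562.5 × 1.95 = 4996.875 kcal/day.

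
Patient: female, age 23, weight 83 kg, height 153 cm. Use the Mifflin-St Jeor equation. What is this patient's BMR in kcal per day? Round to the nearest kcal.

1510 kcal per day

Mifflin-St Jeor (female): BMR = 10(83) + 6.25(153) − 5(23) − 161 = 830 + 956.25 − 115 − 161 = 1510.25 kcal/day.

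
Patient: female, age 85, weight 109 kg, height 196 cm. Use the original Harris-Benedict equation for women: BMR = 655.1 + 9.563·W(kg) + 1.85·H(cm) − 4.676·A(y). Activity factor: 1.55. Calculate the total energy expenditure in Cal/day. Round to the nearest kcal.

2577 Cal/day

Harris-Benedict: BMR = 655.1 + 9.563(109) + 1.85(196) − 4.676(85) = 1662.607 kcal/day.
TEE = BMR × activity factor = 1662.607 × 1.55 = 2577.0409 kcal/day.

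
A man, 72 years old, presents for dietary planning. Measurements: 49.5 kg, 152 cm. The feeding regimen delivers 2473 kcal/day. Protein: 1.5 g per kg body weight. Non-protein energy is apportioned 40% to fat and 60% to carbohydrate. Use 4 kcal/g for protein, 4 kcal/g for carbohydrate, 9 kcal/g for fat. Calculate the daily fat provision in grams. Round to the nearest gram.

Protein = 1.5 × 49.5 = 74.25 g → 74.25 × 4 = 297 kcal.
Non-protein calories = 2473 − 297 = 2176 kcal.
Fat: 40% × 2176 = 870.4 kcal; carbohydrate: 1305.6 kcal.
Fat: 870.4 kcal ÷ 9 kcal/g = 96.7111 g.

97 g/day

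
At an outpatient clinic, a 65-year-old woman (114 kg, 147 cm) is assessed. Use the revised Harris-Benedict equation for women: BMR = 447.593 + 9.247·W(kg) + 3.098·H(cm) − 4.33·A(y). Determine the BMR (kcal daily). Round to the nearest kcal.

1676 kcal daily

Harris-Benedict: BMR = 447.593 + 9.247(114) + 3.098(147) − 4.33(65) = 1675.707 kcal/day.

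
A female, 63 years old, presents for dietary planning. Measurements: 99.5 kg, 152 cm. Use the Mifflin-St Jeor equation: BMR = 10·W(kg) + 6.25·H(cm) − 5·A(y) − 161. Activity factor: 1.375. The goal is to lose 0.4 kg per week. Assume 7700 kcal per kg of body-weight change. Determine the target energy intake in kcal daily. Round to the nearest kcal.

1580 kcal daily

Mifflin-St Jeor (female): BMR = 10(99.5) + 6.25(152) − 5(63) − 161 = 995 + 950 − 315 − 161 = 1469 kcal/day.
TEE = 1469 × 1.375 = 2019.875 kcal/day.
Required daily deficit = 0.4 × 7700 ÷ 7 = 440 kcal/day.
Target intake = 2019.875 − 440 = 1579.875 kcal/day.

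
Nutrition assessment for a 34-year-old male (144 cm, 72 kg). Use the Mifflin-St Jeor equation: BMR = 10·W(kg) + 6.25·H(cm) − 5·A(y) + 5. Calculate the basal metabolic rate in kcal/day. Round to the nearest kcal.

1455 kcal/day

Mifflin-St Jeor (male): BMR = 10(72) + 6.25(144) − 5(34) + 5 = 720 + 900 − 170 + 5 = 1455 kcal/day.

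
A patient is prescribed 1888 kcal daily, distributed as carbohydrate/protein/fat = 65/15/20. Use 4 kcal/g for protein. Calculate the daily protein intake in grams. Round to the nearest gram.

Protein energy = 15% × 1888 = 283.2 kcal.
At 4 kcal/g: 283.2 ÷ 4 = 70.8 g.

71 g/day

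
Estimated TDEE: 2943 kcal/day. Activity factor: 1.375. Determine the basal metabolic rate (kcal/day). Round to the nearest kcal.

2140 kcal/day

BMR = TEE ÷ activity factor = 2943 ÷ 1.375 = 2140.3636 kcal/day.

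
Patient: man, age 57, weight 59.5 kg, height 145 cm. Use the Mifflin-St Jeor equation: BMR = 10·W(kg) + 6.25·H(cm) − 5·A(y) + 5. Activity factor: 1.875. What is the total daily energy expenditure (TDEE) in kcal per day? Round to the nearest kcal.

2290 kcal per day

Mifflin-St Jeor (male): BMR = 10(59.5) + 6.25(145) − 5(57) + 5 = 595 + 906.25 − 285 + 5 = 1221.25 kcal/day.
TEE = BMR × activity factor = 1221.25 × 1.875 = 2289.8438 kcal/day.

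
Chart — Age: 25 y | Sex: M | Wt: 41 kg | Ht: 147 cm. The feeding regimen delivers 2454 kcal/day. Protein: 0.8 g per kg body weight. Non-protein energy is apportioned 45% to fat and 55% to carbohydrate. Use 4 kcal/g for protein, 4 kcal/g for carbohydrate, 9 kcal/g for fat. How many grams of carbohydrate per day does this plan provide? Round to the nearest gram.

Protein = 0.8 × 41 = 32.8 g → 32.8 × 4 = 131.2 kcal.
Non-protein calories = 2454 − 131.2 = 2322.8 kcal.
Fat: 45% × 2322.8 = 1045.26 kcal; carbohydrate: 1277.54 kcal.
Carbohydrate: 1277.54 kcal ÷ 4 kcal/g = 319.385 g.

319 g/day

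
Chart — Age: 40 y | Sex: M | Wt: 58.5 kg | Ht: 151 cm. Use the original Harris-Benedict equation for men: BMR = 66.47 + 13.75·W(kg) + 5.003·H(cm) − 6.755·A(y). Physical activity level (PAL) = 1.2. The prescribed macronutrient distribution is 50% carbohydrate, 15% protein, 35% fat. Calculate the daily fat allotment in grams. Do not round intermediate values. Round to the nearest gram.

Harris-Benedict: BMR = 66.47 + 13.75(58.5) + 5.003(151) − 6.755(40) = 1356.098 kcal/day.
TEE = 1356.098 × 1.2 = 1627.3176 kcal/day.
Fat energy = 35% × 1627.3176 = 569.5612 kcal.
Fat = 569.5612 ÷ 9 kcal/g = 63.2846 g.

63 g/day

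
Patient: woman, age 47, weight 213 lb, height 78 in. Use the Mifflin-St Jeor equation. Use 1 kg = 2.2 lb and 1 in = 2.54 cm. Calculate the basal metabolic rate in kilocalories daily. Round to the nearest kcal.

Convert to metric: weight = 213 ÷ 2.2 = 96.8182 kg; height = 78 × 2.54 = 198.12 cm.
Mifflin-St Jeor (female): BMR = 10(96.8182) + 6.25(198.12) − 5(47) − 161 = 968.1818 + 1238.25 − 235 − 161 = 1810.4318 kcal/day.

1810 kilocalories daily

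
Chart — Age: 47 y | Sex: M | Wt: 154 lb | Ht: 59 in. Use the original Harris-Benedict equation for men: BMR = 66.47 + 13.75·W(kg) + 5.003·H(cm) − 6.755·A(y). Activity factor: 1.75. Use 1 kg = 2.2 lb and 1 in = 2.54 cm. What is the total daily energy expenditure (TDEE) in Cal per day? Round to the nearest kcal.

2557 Cal per day

Convert to metric: weight = 154 ÷ 2.2 = 70 kg; height = 59 × 2.54 = 149.86 cm.
Harris-Benedict: BMR = 66.47 + 13.75(70) + 5.003(149.86) − 6.755(47) = 1461.2346 kcal/day.
TEE = BMR × activity factor = 1461.2346 × 1.75 = 2557.1605 kcal/day.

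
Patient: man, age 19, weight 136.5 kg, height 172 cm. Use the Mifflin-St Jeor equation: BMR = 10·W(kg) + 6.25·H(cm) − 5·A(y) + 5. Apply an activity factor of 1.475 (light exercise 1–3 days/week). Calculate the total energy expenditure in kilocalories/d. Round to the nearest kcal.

3466 kilocalories/d

Mifflin-St Jeor (male): BMR = 10(136.5) + 6.25(172) − 5(19) + 5 = 1365 + 1075 − 95 + 5 = 2350 kcal/day.
TEE = BMR × activity factor = 2350 × 1.475 = 3466.25 kcal/day.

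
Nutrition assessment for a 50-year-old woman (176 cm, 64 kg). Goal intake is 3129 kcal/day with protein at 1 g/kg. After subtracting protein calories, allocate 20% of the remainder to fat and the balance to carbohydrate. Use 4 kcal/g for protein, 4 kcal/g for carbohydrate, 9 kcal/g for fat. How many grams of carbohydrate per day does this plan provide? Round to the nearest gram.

Protein = 1 × 64 = 64 g → 64 × 4 = 256 kcal.
Non-protein calories = 3129 − 256 = 2873 kcal.
Fat: 20% × 2873 = 574.6 kcal; carbohydrate: 2298.4 kcal.
Carbohydrate: 2298.4 kcal ÷ 4 kcal/g = 574.6 g.

575 g/day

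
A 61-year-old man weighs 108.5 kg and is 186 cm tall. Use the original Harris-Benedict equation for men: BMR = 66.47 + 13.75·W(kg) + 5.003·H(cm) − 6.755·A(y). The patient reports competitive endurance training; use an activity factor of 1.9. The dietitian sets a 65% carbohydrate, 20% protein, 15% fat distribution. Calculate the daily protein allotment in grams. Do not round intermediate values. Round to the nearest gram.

197 g/day

Harris-Benedict: BMR = 66.47 + 13.75(108.5) + 5.003(186) − 6.755(61) = 2076.848 kcal/day.
TEE = 2076.848 × 1.9 = 3946.0112 kcal/day.
Protein energy = 20% × 3946.0112 = 789.2022 kcal.
Protein = 789.2022 ÷ 4 kcal/g = 197.3006 g.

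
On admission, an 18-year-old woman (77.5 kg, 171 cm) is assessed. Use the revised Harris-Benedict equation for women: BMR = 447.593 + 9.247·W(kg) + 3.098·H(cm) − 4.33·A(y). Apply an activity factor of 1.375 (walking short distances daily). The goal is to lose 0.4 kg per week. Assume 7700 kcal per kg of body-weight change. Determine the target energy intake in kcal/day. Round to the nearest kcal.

1782 kcal/day

Harris-Benedict: BMR = 447.593 + 9.247(77.5) + 3.098(171) − 4.33(18) = 1616.0535 kcal/day.
TEE = 1616.0535 × 1.375 = 2222.0736 kcal/day.
Required daily deficit = 0.4 × 7700 ÷ 7 = 440 kcal/day.
Target intake = 2222.0736 − 440 = 1782.0736 kcal/day.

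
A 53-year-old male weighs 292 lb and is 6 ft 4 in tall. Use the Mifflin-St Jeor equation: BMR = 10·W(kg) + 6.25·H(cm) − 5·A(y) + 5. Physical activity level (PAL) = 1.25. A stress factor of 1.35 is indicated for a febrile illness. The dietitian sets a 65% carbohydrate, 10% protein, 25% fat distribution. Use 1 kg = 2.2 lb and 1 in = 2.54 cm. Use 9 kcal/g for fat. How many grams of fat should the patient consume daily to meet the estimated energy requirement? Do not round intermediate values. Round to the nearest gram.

Convert to metric: weight = 292 ÷ 2.2 = 132.7273 kg; height = (6×12 + 4) × 2.54 = 76 × 2.54 = 193.04 cm.
Mifflin-St Jeor (male): BMR = 10(132.7273) + 6.25(193.04) − 5(53) + 5 = 1327.2727 + 1206.5 − 265 + 5 = 2273.7727 kcal/day.
TEE = 2273.7727 × 1.25 = 2842.2159 kcal/day.
With stress factor 1.35: 2842.2159 × 1.35 = 3836.9915 kcal/day.
Fat energy = 25% × 3836.9915 = 959.2479 kcal.
Fat = 959.2479 ÷ 9 kcal/g = 106.5831 g.

107 g/day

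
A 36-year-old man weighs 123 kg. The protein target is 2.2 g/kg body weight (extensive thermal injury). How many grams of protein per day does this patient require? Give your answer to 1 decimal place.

Protein = 2.2 g/kg × 123 kg = 270.6 g/day.

270.6 g/day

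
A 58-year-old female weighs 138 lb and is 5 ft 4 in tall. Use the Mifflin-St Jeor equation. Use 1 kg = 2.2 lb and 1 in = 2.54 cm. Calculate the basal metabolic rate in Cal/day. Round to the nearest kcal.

Convert to metric: weight = 138 ÷ 2.2 = 62.7273 kg; height = (5×12 + 4) × 2.54 = 64 × 2.54 = 162.56 cm.
Mifflin-St Jeor (female): BMR = 10(62.7273) + 6.25(162.56) − 5(58) − 161 = 627.2727 + 1016 − 290 − 161 = 1192.2727 kcal/day.

1192 Cal/day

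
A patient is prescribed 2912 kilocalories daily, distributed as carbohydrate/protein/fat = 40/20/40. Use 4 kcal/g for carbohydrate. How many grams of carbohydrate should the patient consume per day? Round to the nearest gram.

291 g/day

Carbohydrate energy = 40% × 2912 = 1164.8 kcal.
At 4 kcal/g: 1164.8 ÷ 4 = 291.2 g.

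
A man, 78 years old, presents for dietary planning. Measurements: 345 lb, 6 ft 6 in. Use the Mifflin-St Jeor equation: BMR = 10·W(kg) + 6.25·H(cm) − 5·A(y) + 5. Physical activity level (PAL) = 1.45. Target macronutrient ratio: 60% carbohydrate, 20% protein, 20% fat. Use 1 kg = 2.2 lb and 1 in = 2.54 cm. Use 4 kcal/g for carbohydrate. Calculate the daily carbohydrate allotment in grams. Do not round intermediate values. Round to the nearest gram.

Convert to metric: weight = 345 ÷ 2.2 = 156.8182 kg; height = (6×12 + 6) × 2.54 = 78 × 2.54 = 198.12 cm.
Mifflin-St Jeor (male): BMR = 10(156.8182) + 6.25(198.12) − 5(78) + 5 = 1568.1818 + 1238.25 − 390 + 5 = 2421.4318 kcal/day.
TEE = 2421.4318 × 1.45 = 3511.0761 kcal/day.
Carbohydrate energy = 60% × 3511.0761 = 2106.6457 kcal.
Carbohydrate = 2106.6457 ÷ 4 kcal/g = 526.6614 g.

527 g/day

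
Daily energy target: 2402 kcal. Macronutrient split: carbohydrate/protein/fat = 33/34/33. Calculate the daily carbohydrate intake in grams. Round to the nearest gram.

198 g/day

Carbohydrate energy = 33% × 2402 = 792.66 kcal.
At 4 kcal/g: 792.66 ÷ 4 = 198.165 g.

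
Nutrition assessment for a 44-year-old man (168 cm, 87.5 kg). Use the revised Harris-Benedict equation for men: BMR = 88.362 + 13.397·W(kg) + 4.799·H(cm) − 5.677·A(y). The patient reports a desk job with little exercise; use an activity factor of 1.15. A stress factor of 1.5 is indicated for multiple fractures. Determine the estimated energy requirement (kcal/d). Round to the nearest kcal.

3134 kcal/d

Harris-Benedict: BMR = 88.362 + 13.397(87.5) + 4.799(168) − 5.677(44) = 1817.0435 kcal/day.
TEE = BMR × activity factor = 1817.0435 × 1.15 = 2089.6 kcal/day.
Apply stress factor: 2089.6 × 1.5 = 3134.4 kcal/day.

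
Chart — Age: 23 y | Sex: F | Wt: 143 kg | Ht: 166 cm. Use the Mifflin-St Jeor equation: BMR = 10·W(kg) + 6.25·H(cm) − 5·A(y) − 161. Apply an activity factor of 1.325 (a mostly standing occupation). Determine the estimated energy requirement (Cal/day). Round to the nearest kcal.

Mifflin-St Jeor (female): BMR = 10(143) + 6.25(166) − 5(23) − 161 = 1430 + 1037.5 − 115 − 161 = 2191.5 kcal/day.
TEE = BMR × activity factor = 2191.5 × 1.325 = 2903.7375 kcal/day.

2904 Cal/day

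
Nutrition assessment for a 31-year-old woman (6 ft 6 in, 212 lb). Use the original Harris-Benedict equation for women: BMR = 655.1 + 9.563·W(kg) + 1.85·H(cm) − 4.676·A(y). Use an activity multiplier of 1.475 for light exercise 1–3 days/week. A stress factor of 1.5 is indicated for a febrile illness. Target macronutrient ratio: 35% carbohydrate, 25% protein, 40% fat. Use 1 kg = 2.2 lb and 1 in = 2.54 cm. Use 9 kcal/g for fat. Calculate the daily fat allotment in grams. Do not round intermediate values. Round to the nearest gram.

177 g/day

Convert to metric: weight = 212 ÷ 2.2 = 96.3636 kg; height = (6×12 + 6) × 2.54 = 78 × 2.54 = 198.12 cm.
Harris-Benedict: BMR = 655.1 + 9.563(96.3636) + 1.85(198.12) − 4.676(31) = 1798.1915 kcal/day.
TEE = 1798.1915 × 1.475 = 2652.3324 kcal/day.
With stress factor 1.5: 2652.3324 × 1.5 = 3978.4986 kcal/day.
Fat energy = 40% × 3978.4986 = 1591.3994 kcal.
Fat = 1591.3994 ÷ 9 kcal/g = 176.8222 g.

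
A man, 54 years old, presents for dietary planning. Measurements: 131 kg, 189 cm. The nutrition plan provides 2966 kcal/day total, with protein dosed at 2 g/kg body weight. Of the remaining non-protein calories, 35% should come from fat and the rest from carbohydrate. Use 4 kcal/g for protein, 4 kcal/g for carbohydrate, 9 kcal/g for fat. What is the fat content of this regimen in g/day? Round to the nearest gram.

75 g/day

Protein = 2 × 131 = 262 g → 262 × 4 = 1048 kcal.
Non-protein calories = 2966 − 1048 = 1918 kcal.
Fat: 35% × 1918 = 671.3 kcal; carbohydrate: 1246.7 kcal.
Fat: 671.3 kcal ÷ 9 kcal/g = 74.5889 g.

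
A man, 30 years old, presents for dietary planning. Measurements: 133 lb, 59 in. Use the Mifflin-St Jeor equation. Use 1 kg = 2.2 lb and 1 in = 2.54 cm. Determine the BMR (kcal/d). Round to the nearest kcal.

Convert to metric: weight = 133 ÷ 2.2 = 60.4545 kg; height = 59 × 2.54 = 149.86 cm.
Mifflin-St Jeor (male): BMR = 10(60.4545) + 6.25(149.86) − 5(30) + 5 = 604.5455 + 936.625 − 150 + 5 = 1396.1705 kcal/day.

1396 kcal/d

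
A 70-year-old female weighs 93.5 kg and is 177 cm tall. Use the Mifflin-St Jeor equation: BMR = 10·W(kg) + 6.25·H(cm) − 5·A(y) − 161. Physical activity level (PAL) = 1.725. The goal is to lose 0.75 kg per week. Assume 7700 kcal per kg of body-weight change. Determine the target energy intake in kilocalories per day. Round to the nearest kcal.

Mifflin-St Jeor (female): BMR = 10(93.5) + 6.25(177) − 5(70) − 161 = 935 + 1106.25 − 350 − 161 = 1530.25 kcal/day.
TEE = 1530.25 × 1.725 = 2639.6813 kcal/day.
Required daily deficit = 0.75 × 7700 ÷ 7 = 825 kcal/day.
Target intake = 2639.6813 − 825 = 1814.6813 kcal/day.

1815 kilocalories per day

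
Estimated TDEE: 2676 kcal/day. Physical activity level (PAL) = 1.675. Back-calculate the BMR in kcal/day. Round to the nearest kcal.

BMR = TEE ÷ activity factor = 2676 ÷ 1.675 = 1597.6119 kcal/day.

1598 kcal/day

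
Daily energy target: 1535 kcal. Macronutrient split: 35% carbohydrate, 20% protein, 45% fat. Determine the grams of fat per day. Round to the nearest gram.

77 g/day

Fat energy = 45% × 1535 = 690.75 kcal.
At 9 kcal/g: 690.75 ÷ 9 = 76.75 g.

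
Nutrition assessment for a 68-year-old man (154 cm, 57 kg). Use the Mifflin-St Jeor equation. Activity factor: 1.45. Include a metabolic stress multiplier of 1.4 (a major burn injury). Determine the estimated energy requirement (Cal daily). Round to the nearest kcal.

2431 Cal daily

Mifflin-St Jeor (male): BMR = 10(57) + 6.25(154) − 5(68) + 5 = 570 + 962.5 − 340 + 5 = 1197.5 kcal/day.
TEE = BMR × activity factor = 1197.5 × 1.45 = 1736.375 kcal/day.
Apply stress factor: 1736.375 × 1.4 = 2430.925 kcal/day.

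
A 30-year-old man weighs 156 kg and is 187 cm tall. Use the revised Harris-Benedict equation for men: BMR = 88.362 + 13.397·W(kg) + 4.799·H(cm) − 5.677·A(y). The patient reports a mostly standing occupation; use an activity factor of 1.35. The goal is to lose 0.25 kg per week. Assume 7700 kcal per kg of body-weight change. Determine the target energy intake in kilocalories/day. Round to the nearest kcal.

Harris-Benedict: BMR = 88.362 + 13.397(156) + 4.799(187) − 5.677(30) = 2905.397 kcal/day.
TEE = 2905.397 × 1.35 = 3922.286 kcal/day.
Required daily deficit = 0.25 × 7700 ÷ 7 = 275 kcal/day.
Target intake = 3922.286 − 275 = 3647.286 kcal/day.

3647 kilocalories/day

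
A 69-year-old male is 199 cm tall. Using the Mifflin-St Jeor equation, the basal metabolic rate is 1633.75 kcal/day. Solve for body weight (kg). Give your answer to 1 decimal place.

73.0 kg

1633.75 = 10·W + 6.25(199) − 5(69) + 5
10·W = 1633.75 − 903.75 = 730, so W = 73 kg.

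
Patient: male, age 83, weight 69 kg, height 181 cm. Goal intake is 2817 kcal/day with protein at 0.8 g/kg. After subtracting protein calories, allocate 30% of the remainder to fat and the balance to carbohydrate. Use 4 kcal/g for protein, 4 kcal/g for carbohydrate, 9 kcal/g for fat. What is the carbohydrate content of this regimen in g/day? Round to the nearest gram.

Protein = 0.8 × 69 = 55.2 g → 55.2 × 4 = 220.8 kcal.
Non-protein calories = 2817 − 220.8 = 2596.2 kcal.
Fat: 30% × 2596.2 = 778.86 kcal; carbohydrate: 1817.34 kcal.
Carbohydrate: 1817.34 kcal ÷ 4 kcal/g = 454.335 g.

454 g/day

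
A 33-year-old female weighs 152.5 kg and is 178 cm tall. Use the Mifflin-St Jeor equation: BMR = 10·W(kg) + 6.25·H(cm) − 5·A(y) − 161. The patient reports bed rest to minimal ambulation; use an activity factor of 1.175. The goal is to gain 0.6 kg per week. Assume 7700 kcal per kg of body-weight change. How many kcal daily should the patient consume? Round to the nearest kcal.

3376 kcal daily

Mifflin-St Jeor (female): BMR = 10(152.5) + 6.25(178) − 5(33) − 161 = 1525 + 1112.5 − 165 − 161 = 2311.5 kcal/day.
TEE = 2311.5 × 1.175 = 2716.0125 kcal/day.
Required daily surplus = 0.6 × 7700 ÷ 7 = 660 kcal/day.
Target intake = 2716.0125 + 660 = 3376.0125 kcal/day.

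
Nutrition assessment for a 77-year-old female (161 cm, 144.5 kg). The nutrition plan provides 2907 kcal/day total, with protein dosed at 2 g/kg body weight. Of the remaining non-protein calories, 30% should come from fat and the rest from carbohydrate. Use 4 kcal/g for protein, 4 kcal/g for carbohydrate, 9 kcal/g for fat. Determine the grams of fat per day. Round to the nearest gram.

Protein = 2 × 144.5 = 289 g → 289 × 4 = 1156 kcal.
Non-protein calories = 2907 − 1156 = 1751 kcal.
Fat: 30% × 1751 = 525.3 kcal; carbohydrate: 1225.7 kcal.
Fat: 525.3 kcal ÷ 9 kcal/g = 58.3667 g.

58 g/day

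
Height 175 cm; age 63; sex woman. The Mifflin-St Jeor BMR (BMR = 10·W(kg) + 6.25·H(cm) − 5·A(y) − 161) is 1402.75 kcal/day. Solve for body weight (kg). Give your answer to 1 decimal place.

1402.75 = 10·W + 6.25(175) − 5(63) − 161
10·W = 1402.75 − 617.75 = 785, so W = 78.5 kg.

78.5 kg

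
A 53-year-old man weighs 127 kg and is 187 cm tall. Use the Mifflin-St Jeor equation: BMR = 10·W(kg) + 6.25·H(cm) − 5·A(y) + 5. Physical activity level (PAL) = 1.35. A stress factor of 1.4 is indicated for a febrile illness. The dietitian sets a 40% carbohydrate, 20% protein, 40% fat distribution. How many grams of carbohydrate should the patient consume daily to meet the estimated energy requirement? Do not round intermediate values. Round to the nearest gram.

Mifflin-St Jeor (male): BMR = 10(127) + 6.25(187) − 5(53) + 5 = 1270 + 1168.75 − 265 + 5 = 2178.75 kcal/day.
TEE = 2178.75 × 1.35 = 2941.3125 kcal/day.
With stress factor 1.4: 2941.3125 × 1.4 = 4117.8375 kcal/day.
Carbohydrate energy = 40% × 4117.8375 = 1647.135 kcal.
Carbohydrate = 1647.135 ÷ 4 kcal/g = 411.7838 g.

412 g/day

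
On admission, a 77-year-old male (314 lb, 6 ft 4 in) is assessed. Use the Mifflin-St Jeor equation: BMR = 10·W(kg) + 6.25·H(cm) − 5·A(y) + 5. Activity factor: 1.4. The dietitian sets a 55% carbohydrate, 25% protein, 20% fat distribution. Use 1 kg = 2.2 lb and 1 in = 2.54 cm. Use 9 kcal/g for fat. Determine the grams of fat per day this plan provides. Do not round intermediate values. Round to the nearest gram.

Convert to metric: weight = 314 ÷ 2.2 = 142.7273 kg; height = (6×12 + 4) × 2.54 = 76 × 2.54 = 193.04 cm.
Mifflin-St Jeor (male): BMR = 10(142.7273) + 6.25(193.04) − 5(77) + 5 = 1427.2727 + 1206.5 − 385 + 5 = 2253.7727 kcal/day.
TEE = 2253.7727 × 1.4 = 3155.2818 kcal/day.
Fat energy = 20% × 3155.2818 = 631.0564 kcal.
Fat = 631.0564 ÷ 9 kcal/g = 70.1174 g.

70 g/day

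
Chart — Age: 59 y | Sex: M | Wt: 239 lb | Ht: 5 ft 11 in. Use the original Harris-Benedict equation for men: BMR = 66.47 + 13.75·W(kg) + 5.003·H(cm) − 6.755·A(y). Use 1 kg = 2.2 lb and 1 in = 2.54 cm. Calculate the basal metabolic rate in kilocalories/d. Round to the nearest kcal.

2064 kilocalories/d

Convert to metric: weight = 239 ÷ 2.2 = 108.6364 kg; height = (5×12 + 11) × 2.54 = 71 × 2.54 = 180.34 cm.
Harris-Benedict: BMR = 66.47 + 13.75(108.6364) + 5.003(180.34) − 6.755(59) = 2063.916 kcal/day.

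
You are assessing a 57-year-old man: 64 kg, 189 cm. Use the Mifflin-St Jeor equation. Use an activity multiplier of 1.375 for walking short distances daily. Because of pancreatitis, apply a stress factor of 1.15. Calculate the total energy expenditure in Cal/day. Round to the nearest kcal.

2437 Cal/day

Mifflin-St Jeor (male): BMR = 10(64) + 6.25(189) − 5(57) + 5 = 640 + 1181.25 − 285 + 5 = 1541.25 kcal/day.
TEE = BMR × activity factor = 1541.25 × 1.375 = 2119.2188 kcal/day.
Apply stress factor: 2119.2188 × 1.15 = 2437.1016 kcal/day.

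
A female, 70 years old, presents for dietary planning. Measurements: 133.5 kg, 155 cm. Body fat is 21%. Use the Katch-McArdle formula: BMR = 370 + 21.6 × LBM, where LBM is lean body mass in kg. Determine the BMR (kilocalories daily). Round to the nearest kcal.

LBM = 133.5 × (1 − 0.21) = 105.465 kg. Katch-McArdle: BMR = 370 + 21.6 × 105.465 = 2648.044 kcal/day.

2648 kilocalories daily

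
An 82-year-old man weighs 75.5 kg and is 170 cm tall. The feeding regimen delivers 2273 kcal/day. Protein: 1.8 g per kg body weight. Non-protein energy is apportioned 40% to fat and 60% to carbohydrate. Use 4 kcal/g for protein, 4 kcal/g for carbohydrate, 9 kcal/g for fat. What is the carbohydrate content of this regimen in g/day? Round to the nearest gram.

259 g/day

Protein = 1.8 × 75.5 = 135.9 g → 135.9 × 4 = 543.6 kcal.
Non-protein calories = 2273 − 543.6 = 1729.4 kcal.
Fat: 40% × 1729.4 = 691.76 kcal; carbohydrate: 1037.64 kcal.
Carbohydrate: 1037.64 kcal ÷ 4 kcal/g = 259.41 g.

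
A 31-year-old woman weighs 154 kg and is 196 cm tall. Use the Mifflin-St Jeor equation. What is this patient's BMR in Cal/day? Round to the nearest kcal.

2449 Cal/day

Mifflin-St Jeor (female): BMR = 10(154) + 6.25(196) − 5(31) − 161 = 1540 + 1225 − 155 − 161 = 2449 kcal/day.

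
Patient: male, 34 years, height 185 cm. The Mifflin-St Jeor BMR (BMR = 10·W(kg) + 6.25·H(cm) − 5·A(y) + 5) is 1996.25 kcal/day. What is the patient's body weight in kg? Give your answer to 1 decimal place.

1996.25 = 10·W + 6.25(185) − 5(34) + 5
10·W = 1996.25 − 991.25 = 1005, so W = 100.5 kg.

100.5 kg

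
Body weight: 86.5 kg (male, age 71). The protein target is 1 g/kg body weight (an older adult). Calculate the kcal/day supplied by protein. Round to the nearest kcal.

Protein = 1 g/kg × 86.5 kg = 86.5 g/day.
Protein energy = 86.5 g × 4 kcal/g = 346 kcal/day.

346 kcal/day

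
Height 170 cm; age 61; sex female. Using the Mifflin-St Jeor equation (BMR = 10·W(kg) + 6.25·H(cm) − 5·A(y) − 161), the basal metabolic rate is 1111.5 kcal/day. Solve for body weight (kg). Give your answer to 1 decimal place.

51.5 kg

1111.5 = 10·W + 6.25(170) − 5(61) − 161
10·W = 1111.5 − 596.5 = 515, so W = 51.5 kg.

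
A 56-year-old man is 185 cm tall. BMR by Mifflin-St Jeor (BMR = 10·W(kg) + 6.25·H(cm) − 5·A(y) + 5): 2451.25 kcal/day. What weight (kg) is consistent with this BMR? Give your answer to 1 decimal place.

157.0 kg

2451.25 = 10·W + 6.25(185) − 5(56) + 5
10·W = 2451.25 − 881.25 = 1570, so W = 157 kg.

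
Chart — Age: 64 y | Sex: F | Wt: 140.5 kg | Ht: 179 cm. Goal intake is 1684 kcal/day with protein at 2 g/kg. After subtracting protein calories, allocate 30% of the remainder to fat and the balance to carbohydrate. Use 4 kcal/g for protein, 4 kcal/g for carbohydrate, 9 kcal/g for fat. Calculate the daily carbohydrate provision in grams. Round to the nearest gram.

98 g/day

Protein = 2 × 140.5 = 281 g → 281 × 4 = 1124 kcal.
Non-protein calories = 1684 − 1124 = 560 kcal.
Fat: 30% × 560 = 168 kcal; carbohydrate: 392 kcal.
Carbohydrate: 392 kcal ÷ 4 kcal/g = 98 g.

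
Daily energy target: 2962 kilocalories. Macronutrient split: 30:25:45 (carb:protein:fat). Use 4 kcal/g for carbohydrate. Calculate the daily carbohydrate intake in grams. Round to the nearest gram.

222 g/day

Carbohydrate energy = 30% × 2962 = 888.6 kcal.
At 4 kcal/g: 888.6 ÷ 4 = 222.15 g.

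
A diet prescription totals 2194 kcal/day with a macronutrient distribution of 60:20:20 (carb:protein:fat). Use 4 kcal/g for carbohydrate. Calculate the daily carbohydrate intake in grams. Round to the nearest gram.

Carbohydrate energy = 60% × 2194 = 1316.4 kcal.
At 4 kcal/g: 1316.4 ÷ 4 = 329.1 g.

329 g/day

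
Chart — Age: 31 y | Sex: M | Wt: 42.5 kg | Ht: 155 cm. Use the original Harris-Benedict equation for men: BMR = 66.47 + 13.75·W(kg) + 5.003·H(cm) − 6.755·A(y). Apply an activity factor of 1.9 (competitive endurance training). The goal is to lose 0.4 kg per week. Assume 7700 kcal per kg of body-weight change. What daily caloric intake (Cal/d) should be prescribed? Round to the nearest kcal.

Harris-Benedict: BMR = 66.47 + 13.75(42.5) + 5.003(155) − 6.755(31) = 1216.905 kcal/day.
TEE = 1216.905 × 1.9 = 2312.1195 kcal/day.
Required daily deficit = 0.4 × 7700 ÷ 7 = 440 kcal/day.
Target intake = 2312.1195 − 440 = 1872.1195 kcal/day.

1872 Cal/d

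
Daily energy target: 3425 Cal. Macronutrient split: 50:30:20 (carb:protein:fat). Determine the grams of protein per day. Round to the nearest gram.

Protein energy = 30% × 3425 = 1027.5 kcal.
At 4 kcal/g: 1027.5 ÷ 4 = 256.875 g.

257 g/day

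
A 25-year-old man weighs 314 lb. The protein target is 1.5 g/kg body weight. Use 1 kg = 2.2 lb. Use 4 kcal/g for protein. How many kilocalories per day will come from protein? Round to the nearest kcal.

Weight in kg = 314 ÷ 2.2 = 142.7273 kg.
Protein = 1.5 g/kg × 142.7273 kg = 214.0909 g/day.
Protein energy = 214.0909 g × 4 kcal/g = 856.3636 kcal/day.

856 kcal/day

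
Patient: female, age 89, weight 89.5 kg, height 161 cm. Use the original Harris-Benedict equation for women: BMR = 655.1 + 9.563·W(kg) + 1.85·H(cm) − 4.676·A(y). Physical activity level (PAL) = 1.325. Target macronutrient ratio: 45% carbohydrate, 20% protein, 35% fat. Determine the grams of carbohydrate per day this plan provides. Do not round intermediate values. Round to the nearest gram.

Harris-Benedict: BMR = 655.1 + 9.563(89.5) + 1.85(161) − 4.676(89) = 1392.6745 kcal/day.
TEE = 1392.6745 × 1.325 = 1845.2937 kcal/day.
Carbohydrate energy = 45% × 1845.2937 = 830.3822 kcal.
Carbohydrate = 830.3822 ÷ 4 kcal/g = 207.5955 g.

208 g/day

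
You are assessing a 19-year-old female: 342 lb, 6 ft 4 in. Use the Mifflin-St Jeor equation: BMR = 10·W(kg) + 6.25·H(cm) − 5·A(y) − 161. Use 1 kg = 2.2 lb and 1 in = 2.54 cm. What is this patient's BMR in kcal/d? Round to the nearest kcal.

2505 kcal/d

Convert to metric: weight = 342 ÷ 2.2 = 155.4545 kg; height = (6×12 + 4) × 2.54 = 76 × 2.54 = 193.04 cm.
Mifflin-St Jeor (female): BMR = 10(155.4545) + 6.25(193.04) − 5(19) − 161 = 1554.5455 + 1206.5 − 95 − 161 = 2505.0455 kcal/day.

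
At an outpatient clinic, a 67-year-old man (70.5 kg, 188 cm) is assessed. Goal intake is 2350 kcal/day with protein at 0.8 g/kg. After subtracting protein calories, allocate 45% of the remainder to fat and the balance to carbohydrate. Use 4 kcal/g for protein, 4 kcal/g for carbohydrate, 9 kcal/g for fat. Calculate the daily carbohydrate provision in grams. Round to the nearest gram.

Protein = 0.8 × 70.5 = 56.4 g → 56.4 × 4 = 225.6 kcal.
Non-protein calories = 2350 − 225.6 = 2124.4 kcal.
Fat: 45% × 2124.4 = 955.98 kcal; carbohydrate: 1168.42 kcal.
Carbohydrate: 1168.42 kcal ÷ 4 kcal/g = 292.105 g.

292 g/day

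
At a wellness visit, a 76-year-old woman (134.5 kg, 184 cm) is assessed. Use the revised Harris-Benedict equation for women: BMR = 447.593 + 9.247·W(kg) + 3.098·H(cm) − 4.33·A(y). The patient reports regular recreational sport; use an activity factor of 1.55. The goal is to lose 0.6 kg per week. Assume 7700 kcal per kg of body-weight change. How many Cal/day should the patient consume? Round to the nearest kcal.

2335 Cal/day

Harris-Benedict: BMR = 447.593 + 9.247(134.5) + 3.098(184) − 4.33(76) = 1932.2665 kcal/day.
TEE = 1932.2665 × 1.55 = 2995.0131 kcal/day.
Required daily deficit = 0.6 × 7700 ÷ 7 = 660 kcal/day.
Target intake = 2995.0131 − 660 = 2335.0131 kcal/day.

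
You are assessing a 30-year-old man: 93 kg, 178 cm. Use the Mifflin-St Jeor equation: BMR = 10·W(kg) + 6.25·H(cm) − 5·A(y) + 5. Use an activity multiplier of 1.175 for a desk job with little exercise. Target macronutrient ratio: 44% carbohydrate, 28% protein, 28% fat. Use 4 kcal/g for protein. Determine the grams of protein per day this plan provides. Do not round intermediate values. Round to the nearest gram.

Mifflin-St Jeor (male): BMR = 10(93) + 6.25(178) − 5(30) + 5 = 930 + 1112.5 − 150 + 5 = 1897.5 kcal/day.
TEE = 1897.5 × 1.175 = 2229.5625 kcal/day.
Protein energy = 28% × 2229.5625 = 624.2775 kcal.
Protein = 624.2775 ÷ 4 kcal/g = 156.0694 g.

156 g/day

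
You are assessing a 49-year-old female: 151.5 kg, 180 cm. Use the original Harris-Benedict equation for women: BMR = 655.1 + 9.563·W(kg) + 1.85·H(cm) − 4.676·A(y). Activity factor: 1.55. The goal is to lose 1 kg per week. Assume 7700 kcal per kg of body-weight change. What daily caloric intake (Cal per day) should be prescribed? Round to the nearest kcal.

Harris-Benedict: BMR = 655.1 + 9.563(151.5) + 1.85(180) − 4.676(49) = 2207.7705 kcal/day.
TEE = 2207.7705 × 1.55 = 3422.0443 kcal/day.
Required daily deficit = 1 × 7700 ÷ 7 = 1100 kcal/day.
Target intake = 3422.0443 − 1100 = 2322.0443 kcal/day.

2322 Cal per day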